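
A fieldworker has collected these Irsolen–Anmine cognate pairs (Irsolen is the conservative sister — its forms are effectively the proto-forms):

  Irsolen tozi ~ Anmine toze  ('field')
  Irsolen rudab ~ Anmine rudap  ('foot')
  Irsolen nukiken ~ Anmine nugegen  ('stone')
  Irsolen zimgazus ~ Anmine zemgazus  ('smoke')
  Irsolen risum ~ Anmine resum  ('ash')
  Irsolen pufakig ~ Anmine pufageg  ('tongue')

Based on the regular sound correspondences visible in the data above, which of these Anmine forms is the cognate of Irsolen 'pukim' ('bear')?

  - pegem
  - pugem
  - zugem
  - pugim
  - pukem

pugem

nukiken ~ nugegen, pufakig ~ pufageg — Irsolen k corresponds to Anmine g between vowels (before a front vowel).
zimgazus ~ zemgazus — Irsolen i corresponds to Anmine e after a consonant, before a nasal.
Applying these to Irsolen 'pukim':
  pukim → pugim   (k→g between vowels (before a front vowel))
  pugim → pugem   (i→e after a consonant, before a nasal)
So the Anmine cognate is 'pugem'.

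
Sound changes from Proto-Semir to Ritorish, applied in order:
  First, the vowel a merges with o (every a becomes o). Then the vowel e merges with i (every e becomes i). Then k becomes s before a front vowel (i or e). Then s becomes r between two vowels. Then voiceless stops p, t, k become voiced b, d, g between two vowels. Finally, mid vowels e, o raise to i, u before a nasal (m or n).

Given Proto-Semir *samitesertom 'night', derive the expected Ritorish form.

sumidirirtum

Ritorish: *samitesertom
  samitesertom → somitesertom   [vowel merger]
  somitesertom → somitisirtom   [vowel merger]
  somitisirtom (rule 3 does not apply)
  somitisirtom → somitirirtom   [rhotacism]
  somitirirtom → somidirirtom   [intervocalic voicing]
  somidirirtom → sumidirirtum   [pre-nasal raising]
  giving Ritorish sumidirirtum.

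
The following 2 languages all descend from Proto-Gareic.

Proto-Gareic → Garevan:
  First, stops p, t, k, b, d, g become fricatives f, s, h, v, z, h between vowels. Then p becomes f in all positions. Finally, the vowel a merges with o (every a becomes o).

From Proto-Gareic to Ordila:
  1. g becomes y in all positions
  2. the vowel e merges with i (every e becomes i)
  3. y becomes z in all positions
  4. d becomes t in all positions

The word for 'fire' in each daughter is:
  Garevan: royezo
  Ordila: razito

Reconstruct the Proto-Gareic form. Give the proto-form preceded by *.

Position 2: Garevan has o, Ordila has a. Ordila preserves a here (none of its changes turn any other segment into a), so the proto-segment is *a.
Position 4: Garevan has e, Ordila has i. Garevan preserves e here (none of its changes turn any other segment into e), so the proto-segment is *e.
Position 3: Garevan has y, Ordila has z. Garevan preserves y here (none of its changes turn any other segment into y), so the proto-segment is *y.
Verify the candidate proto-form against each daughter:
Garevan: *rayedo
  rayedo → rayezo   [intervocalic lenition]
  rayezo (rule 2 does not apply)
  rayezo → royezo   [vowel merger]
  giving Garevan royezo.
Ordila: *rayedo
  rayedo (rule 1 does not apply)
  rayedo → rayido   [vowel merger]
  rayido → razido   [unconditioned shift]
  razido → razito   [unconditioned shift]
  giving Ordila razito.
No other proto-form is consistent with every reflex, so the reconstruction is *rayedo.

*rayedo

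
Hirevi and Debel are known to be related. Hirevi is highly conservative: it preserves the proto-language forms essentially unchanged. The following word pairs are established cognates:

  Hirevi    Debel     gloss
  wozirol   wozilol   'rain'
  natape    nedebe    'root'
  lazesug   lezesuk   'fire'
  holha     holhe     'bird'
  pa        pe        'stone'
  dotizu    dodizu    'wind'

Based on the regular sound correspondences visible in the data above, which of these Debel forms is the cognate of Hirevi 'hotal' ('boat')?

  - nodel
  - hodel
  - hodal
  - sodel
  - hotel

natape ~ nedebe — Hirevi t corresponds to Debel d between vowels (before a back vowel).
natape ~ nedebe, lazesug ~ lezesuk — Hirevi a corresponds to Debel e after a consonant, before a consonant other than r, m, n, p, b, f, v.
Applying these to Hirevi 'hotal':
  hotal → hodal   (t→d between vowels (before a back vowel))
  hodal → hodel   (a→e after a consonant, before a consonant other than r, m, n, p, b, f, v)
So the Debel cognate is 'hodel'.

hodel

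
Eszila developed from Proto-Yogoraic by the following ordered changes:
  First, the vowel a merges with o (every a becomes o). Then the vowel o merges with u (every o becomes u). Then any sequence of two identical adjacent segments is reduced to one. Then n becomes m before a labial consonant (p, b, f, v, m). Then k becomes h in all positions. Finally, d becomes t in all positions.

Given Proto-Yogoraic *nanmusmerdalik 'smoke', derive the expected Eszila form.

Eszila: *nanmusmerdalik > nonmusmerdolik > nunmusmerdulik > nummusmerdulik > nummusmerdulih > nummusmertulih  (by vowel merger, vowel merger, nasal place assimilation, unconditioned shift, unconditioned shift)

nummusmertulih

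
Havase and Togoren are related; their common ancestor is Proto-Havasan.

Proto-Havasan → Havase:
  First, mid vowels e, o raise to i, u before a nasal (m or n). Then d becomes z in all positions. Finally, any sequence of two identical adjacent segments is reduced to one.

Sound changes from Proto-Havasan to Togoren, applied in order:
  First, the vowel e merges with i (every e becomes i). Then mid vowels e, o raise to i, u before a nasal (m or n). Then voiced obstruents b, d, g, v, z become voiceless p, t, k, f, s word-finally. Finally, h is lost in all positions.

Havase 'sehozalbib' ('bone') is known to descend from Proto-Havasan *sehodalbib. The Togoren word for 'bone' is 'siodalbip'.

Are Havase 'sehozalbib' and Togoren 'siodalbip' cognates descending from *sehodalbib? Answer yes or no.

yes

Derive the expected Togoren reflex of *sehodalbib:
Togoren: start from *sehodalbib.
  rule 1 (vowel merger): sehodalbib → sihodalbib
  rule 2: no change — sihodalbib
  rule 3 (final devoicing): sihodalbib → sihodalbip
  rule 4 (h-loss): sihodalbip → siodalbip
  ⇒ Togoren siodalbip
Togoren 'siodalbip' matches the regular reflex exactly, so the pair is cognate.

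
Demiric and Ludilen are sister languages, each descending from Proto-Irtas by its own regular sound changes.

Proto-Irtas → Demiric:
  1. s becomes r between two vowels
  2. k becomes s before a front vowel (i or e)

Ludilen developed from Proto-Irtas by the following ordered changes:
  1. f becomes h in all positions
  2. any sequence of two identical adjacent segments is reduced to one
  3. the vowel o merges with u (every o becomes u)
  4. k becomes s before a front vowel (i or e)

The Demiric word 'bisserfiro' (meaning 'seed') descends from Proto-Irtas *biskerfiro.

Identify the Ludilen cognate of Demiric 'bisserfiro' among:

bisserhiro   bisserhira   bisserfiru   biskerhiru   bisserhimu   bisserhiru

bisserhiru

Ludilen: *biskerfiro > biskerhiro > biskerhiru > bisserhiru  (by unconditioned shift, vowel merger, palatalisation)
The other candidates each miss or misapply at least one Ludilen change.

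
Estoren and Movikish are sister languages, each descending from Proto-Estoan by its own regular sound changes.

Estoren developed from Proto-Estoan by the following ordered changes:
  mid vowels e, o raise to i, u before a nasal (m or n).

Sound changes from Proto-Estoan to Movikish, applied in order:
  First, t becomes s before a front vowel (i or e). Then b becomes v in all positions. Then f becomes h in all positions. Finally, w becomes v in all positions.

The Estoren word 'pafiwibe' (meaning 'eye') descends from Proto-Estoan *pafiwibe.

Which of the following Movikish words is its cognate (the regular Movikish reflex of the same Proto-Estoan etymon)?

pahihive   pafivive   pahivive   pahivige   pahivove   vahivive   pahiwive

Movikish: *pafiwibe
  pafiwibe (rule 1 does not apply)
  pafiwibe → pafiwive   [unconditioned shift]
  pafiwive → pahiwive   [unconditioned shift]
  pahiwive → pahivive   [unconditioned shift]
  giving Movikish pahivive.
Among the options, 'pahivive' alone shows every Movikish change applied in order.

pahivive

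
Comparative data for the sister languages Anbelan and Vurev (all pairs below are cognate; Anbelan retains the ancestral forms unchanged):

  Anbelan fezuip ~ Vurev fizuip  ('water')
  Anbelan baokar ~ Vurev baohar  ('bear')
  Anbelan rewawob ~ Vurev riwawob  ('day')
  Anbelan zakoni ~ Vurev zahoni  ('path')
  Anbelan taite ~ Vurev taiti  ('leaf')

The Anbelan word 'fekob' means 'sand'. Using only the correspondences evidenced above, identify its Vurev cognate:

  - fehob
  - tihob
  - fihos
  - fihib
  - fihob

fihob

fezuip ~ fizuip, rewawob ~ riwawob — Anbelan e corresponds to Vurev i after a consonant, before a consonant other than r, m, n, p, b, f, v.
zakoni ~ zahoni — Anbelan k corresponds to Vurev h between vowels (before a back vowel).
Applying these to Anbelan 'fekob':
  fekob → fikob   (e→i after a consonant, before a consonant other than r, m, n, p, b, f, v)
  fikob → fihob   (k→h between vowels (before a back vowel))
So the Vurev cognate is 'fihob'.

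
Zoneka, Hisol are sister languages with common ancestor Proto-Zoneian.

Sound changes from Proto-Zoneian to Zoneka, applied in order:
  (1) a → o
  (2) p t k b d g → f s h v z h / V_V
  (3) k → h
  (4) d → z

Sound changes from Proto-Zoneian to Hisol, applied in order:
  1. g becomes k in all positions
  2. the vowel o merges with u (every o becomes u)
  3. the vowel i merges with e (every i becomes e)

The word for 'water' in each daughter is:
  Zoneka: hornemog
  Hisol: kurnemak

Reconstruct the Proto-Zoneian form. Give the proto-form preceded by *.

*kornemag

Position 8: Zoneka has g, Hisol has k. Zoneka preserves g here (none of its changes turn any other segment into g), so the proto-segment is *g.
Position 2: Zoneka has o, Hisol has u. Taking the neighbouring segments as reconstructed: Zoneka o could go back to *a or *o; Hisol u could go back to *o or *u — the one source consistent with every daughter is *o.
Position 1: Zoneka has h, Hisol has k. Taking the neighbouring segments as reconstructed: Zoneka h could go back to *k or *h; Hisol k could go back to *k or *g — the one source consistent with every daughter is *k.
Continuing position by position gives *kornemag; check it forward:
Zoneka: *kornemag
  kornemag → kornemog   [vowel merger]
  kornemog (rule 2 does not apply)
  kornemog → hornemog   [unconditioned shift]
  hornemog (rule 4 does not apply)
  giving Zoneka hornemog.
Hisol: start from *kornemag.
  rule 1 (unconditioned shift): kornemag → kornemak
  rule 2 (vowel merger): kornemak → kurnemak
  rule 3: no change — kurnemak
  ⇒ Hisol kurnemak
Only *kornemag yields all of Zoneka hornemog, Hisol kurnemak.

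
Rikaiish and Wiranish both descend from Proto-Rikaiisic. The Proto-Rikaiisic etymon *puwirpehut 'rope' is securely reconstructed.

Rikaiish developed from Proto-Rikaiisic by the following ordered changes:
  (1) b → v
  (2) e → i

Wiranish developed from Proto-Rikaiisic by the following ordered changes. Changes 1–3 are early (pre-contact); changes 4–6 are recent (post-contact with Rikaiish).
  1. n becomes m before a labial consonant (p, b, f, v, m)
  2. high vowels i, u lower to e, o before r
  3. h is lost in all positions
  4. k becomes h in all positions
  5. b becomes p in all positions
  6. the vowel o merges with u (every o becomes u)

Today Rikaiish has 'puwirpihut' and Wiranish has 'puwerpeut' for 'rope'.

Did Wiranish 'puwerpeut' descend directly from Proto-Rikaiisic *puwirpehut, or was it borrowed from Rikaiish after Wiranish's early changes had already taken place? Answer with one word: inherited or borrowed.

If inherited, *puwirpehut would pass through all of Wiranish's changes:
Wiranish: *puwirpehut
  puwirpehut (rule 1 does not apply)
  puwirpehut → puwerpehut   [pre-rhotic lowering]
  puwerpehut → puwerpeut   [h-loss]
  puwerpeut (rule 4 does not apply)
  puwerpeut (rule 5 does not apply)
  puwerpeut (rule 6 does not apply)
  giving Wiranish puwerpeut.
If borrowed from Rikaiish 'puwirpihut' after the early changes, it would undergo only the recent ones:
  rule 4 (unconditioned shift): no change (puwirpihut)
  rule 5 (unconditioned shift): no change (puwirpihut)
  rule 6 (vowel merger): no change (puwirpihut)
  ⇒ as a loan: puwirpihut
Wiranish 'puwerpeut' matches the inherited outcome exactly, so it is an inherited cognate, not a loan.

inherited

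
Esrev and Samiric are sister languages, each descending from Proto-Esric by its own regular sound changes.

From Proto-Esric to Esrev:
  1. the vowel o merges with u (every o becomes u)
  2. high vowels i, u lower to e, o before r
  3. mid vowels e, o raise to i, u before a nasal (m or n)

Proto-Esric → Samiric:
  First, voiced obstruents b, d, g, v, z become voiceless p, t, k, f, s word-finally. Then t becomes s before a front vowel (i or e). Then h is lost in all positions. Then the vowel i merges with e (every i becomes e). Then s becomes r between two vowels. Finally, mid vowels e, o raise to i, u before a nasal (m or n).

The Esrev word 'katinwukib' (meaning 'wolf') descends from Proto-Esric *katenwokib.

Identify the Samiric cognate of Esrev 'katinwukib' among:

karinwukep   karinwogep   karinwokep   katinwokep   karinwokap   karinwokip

Samiric: *katenwokib > katenwokip > kasenwokip > kasenwokep > karenwokep > karinwokep  (by final devoicing, palatalisation, vowel merger, rhotacism, pre-nasal raising)
Among the options, 'karinwokep' alone shows every Samiric change applied in order.

karinwokep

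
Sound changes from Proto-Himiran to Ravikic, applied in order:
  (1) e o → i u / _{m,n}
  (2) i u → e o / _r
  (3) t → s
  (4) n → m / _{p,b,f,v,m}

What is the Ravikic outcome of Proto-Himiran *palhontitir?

Ravikic: *palhontitir
  palhontitir → palhuntitir   [pre-nasal raising]
  palhuntitir → palhuntiter   [pre-rhotic lowering]
  palhuntiter → palhunsiser   [unconditioned shift]
  palhunsiser (rule 4 does not apply)
  giving Ravikic palhunsiser.

palhunsiser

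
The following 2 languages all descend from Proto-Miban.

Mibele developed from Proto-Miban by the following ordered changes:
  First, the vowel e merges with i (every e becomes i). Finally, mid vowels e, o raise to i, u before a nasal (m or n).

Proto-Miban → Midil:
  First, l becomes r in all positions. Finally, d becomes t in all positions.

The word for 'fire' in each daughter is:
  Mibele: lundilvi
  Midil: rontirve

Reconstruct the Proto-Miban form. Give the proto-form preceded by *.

*londilve

Position 2: Mibele has u, Midil has o. Midil preserves o here (none of its changes turn any other segment into o), so the proto-segment is *o.
Position 1: Mibele has l, Midil has r. Mibele preserves l here (none of its changes turn any other segment into l), so the proto-segment is *l.
Continuing position by position gives *londilve; check it forward:
Mibele: start from *londilve.
  rule 1 (vowel merger): londilve → londilvi
  rule 2 (pre-nasal raising): londilvi → lundilvi
  ⇒ Mibele lundilvi
Midil: start from *londilve.
  rule 1 (unconditioned shift): londilve → rondirve
  rule 2 (unconditioned shift): rondirve → rontirve
  ⇒ Midil rontirve
Only *londilve yields all of Mibele lundilvi, Midil rontirve.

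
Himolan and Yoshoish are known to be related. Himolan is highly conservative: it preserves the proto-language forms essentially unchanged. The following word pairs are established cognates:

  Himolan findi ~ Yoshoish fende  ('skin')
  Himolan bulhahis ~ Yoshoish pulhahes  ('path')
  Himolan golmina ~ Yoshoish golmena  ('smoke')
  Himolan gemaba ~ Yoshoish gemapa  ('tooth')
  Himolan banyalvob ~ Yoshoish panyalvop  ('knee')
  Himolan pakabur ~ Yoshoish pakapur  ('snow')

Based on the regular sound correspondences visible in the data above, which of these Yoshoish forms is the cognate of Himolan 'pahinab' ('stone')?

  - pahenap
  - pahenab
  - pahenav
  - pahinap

pahenap

findi ~ fende, golmina ~ golmena — Himolan i corresponds to Yoshoish e after a consonant, before a nasal.
banyalvob ~ panyalvop — Himolan b corresponds to Yoshoish p word-finally.
Applying these to Himolan 'pahinab':
  pahinab → pahenab   (i→e after a consonant, before a nasal)
  pahenab → pahenap   (b→p word-finally)
So the Yoshoish cognate is 'pahenap'.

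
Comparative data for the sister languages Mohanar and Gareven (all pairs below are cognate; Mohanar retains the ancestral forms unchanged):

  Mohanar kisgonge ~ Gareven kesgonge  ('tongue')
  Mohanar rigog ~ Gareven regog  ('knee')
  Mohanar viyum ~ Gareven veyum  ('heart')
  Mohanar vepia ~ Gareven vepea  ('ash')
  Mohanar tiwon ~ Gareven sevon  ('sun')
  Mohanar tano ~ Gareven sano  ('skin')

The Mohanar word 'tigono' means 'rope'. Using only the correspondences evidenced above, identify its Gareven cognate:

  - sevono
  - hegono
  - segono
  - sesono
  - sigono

segono

tiwon ~ sevon — Mohanar t corresponds to Gareven s word-initially before a front vowel.
kisgonge ~ kesgonge, rigog ~ regog — Mohanar i corresponds to Gareven e after a consonant, before a consonant other than r, m, n, p, b, f, v.
Applying these to Mohanar 'tigono':
  tigono → sigono   (t→s word-initially before a front vowel)
  sigono → segono   (i→e after a consonant, before a consonant other than r, m, n, p, b, f, v)
So the Gareven cognate is 'segono'.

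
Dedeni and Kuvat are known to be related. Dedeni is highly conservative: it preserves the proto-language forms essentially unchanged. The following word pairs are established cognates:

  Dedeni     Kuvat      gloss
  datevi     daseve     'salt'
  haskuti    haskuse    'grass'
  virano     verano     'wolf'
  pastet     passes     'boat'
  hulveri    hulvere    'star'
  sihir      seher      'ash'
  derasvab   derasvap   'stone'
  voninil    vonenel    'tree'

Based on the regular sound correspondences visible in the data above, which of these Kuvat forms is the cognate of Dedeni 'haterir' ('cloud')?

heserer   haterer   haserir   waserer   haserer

datevi ~ daseve — Dedeni t corresponds to Kuvat s between vowels (before a front vowel).
virano ~ verano, sihir ~ seher — Dedeni i corresponds to Kuvat e after a consonant, before r.
Applying these to Dedeni 'haterir':
  haterir → haserir   (t→s between vowels (before a front vowel))
  haserir → haserer   (i→e after a consonant, before r)
So the Kuvat cognate is 'haserer'.

haserer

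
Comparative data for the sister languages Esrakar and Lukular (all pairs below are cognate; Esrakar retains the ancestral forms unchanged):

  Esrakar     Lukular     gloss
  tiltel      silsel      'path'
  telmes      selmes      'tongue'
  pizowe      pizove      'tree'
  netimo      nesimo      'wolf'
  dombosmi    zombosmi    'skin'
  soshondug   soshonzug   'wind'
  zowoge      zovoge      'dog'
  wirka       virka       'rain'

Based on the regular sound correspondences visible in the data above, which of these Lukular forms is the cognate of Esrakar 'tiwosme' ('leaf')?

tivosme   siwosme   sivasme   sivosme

tiltel ~ silsel — Esrakar t corresponds to Lukular s word-initially before a front vowel.
zowoge ~ zovoge — Esrakar w corresponds to Lukular v between vowels (before a back vowel).
Applying these to Esrakar 'tiwosme':
  tiwosme → siwosme   (t→s word-initially before a front vowel)
  siwosme → sivosme   (w→v between vowels (before a back vowel))
So the Lukular cognate is 'sivosme'.

sivosme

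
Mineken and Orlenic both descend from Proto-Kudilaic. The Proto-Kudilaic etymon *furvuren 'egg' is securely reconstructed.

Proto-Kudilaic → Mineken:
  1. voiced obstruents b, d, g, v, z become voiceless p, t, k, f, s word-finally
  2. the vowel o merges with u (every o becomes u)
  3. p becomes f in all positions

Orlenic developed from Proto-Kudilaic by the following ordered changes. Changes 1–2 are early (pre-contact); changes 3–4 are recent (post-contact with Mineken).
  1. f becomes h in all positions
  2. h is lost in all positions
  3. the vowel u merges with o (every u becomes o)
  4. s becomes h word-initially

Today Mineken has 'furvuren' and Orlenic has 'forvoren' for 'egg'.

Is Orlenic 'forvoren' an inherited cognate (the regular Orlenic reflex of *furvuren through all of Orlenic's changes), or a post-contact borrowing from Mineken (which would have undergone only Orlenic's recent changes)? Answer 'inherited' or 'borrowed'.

borrowed

If inherited, *furvuren would pass through all of Orlenic's changes:
Orlenic: *furvuren
  furvuren → hurvuren   [unconditioned shift]
  hurvuren → urvuren   [h-loss]
  urvuren → orvoren   [vowel merger]
  orvoren (rule 4 does not apply)
  giving Orlenic orvoren.
If borrowed from Mineken 'furvuren' after the early changes, it would undergo only the recent ones:
  rule 3 (vowel merger): furvuren → forvoren
  rule 4 (debuccalisation): no change (forvoren)
  ⇒ as a loan: forvoren
Orlenic 'forvoren' matches the loan outcome 'forvoren', not the inherited 'orvoren' — it skipped the early Orlenic changes, so it was borrowed from Mineken.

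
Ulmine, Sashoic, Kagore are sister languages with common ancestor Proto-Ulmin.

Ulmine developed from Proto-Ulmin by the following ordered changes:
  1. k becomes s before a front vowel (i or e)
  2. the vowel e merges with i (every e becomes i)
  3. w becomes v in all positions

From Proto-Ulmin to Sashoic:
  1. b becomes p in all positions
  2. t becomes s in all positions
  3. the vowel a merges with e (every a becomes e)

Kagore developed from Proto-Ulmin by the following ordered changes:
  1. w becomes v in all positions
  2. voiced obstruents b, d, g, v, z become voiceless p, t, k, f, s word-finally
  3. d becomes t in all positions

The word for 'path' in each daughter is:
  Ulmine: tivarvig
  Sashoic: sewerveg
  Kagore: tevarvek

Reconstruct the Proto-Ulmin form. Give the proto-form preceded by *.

Position 3: Ulmine has v, Sashoic has w, Kagore has v. Sashoic preserves w here (none of its changes turn any other segment into w), so the proto-segment is *w.
Position 2: Ulmine has i, Sashoic has e, Kagore has e. Kagore preserves e here (none of its changes turn any other segment into e), so the proto-segment is *e.
Verify the candidate proto-form against each daughter:
Ulmine: start from *tewarveg.
  rule 1: no change — tewarveg
  rule 2 (vowel merger): tewarveg → tiwarvig
  rule 3 (unconditioned shift): tiwarvig → tivarvig
  ⇒ Ulmine tivarvig
Sashoic: *tewarveg > sewarveg > sewerveg  (by unconditioned shift, vowel merger)
Kagore: start from *tewarveg.
  rule 1 (unconditioned shift): tewarveg → tevarveg
  rule 2 (final devoicing): tevarveg → tevarvek
  rule 3: no change — tevarvek
  ⇒ Kagore tevarvek
*tewarveg is the unique common source.

*tewarveg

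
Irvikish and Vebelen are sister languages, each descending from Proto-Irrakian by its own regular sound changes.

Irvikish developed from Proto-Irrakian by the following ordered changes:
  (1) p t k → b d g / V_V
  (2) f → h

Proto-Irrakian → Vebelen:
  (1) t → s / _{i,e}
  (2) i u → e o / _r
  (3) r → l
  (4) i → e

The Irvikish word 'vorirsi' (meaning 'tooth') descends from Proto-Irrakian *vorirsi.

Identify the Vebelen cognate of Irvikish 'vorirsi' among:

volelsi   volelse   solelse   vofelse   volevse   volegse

volelse

Vebelen: *vorirsi > vorersi > volelsi > volelse  (by pre-rhotic lowering, unconditioned shift, vowel merger)
The other candidates each miss or misapply at least one Vebelen change.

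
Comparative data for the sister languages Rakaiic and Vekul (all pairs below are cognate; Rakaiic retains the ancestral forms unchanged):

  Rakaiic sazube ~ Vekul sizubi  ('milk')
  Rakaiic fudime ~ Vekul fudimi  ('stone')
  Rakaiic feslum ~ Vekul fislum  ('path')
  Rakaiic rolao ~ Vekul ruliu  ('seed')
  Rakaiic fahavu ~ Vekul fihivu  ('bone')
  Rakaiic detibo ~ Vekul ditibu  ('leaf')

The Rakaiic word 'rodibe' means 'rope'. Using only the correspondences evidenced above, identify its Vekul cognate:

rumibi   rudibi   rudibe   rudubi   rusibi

rudibi

rolao ~ ruliu — Rakaiic o corresponds to Vekul u after a consonant, before a consonant other than r, m, n, p, b, f, v.
sazube ~ sizubi, fudime ~ fudimi — Rakaiic e corresponds to Vekul i word-finally.
Applying these to Rakaiic 'rodibe':
  rodibe → rudibe   (o→u after a consonant, before a consonant other than r, m, n, p, b, f, v)
  rudibe → rudibi   (e→i word-finally)
So the Vekul cognate is 'rudibi'.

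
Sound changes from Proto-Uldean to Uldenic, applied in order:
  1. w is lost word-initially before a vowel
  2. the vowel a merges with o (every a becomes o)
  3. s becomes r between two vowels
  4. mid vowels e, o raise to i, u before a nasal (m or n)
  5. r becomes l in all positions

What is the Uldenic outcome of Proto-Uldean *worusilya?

olulilyo

Uldenic: *worusilya
  worusilya → orusilya   [glide loss]
  orusilya → orusilyo   [vowel merger]
  orusilyo → orurilyo   [rhotacism]
  orurilyo (rule 4 does not apply)
  orurilyo → olulilyo   [unconditioned shift]
  giving Uldenic olulilyo.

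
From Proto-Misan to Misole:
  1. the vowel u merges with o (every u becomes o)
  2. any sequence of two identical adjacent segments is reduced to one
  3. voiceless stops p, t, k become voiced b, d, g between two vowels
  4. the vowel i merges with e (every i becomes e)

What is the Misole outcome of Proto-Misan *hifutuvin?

Misole: start from *hifutuvin.
  rule 1 (vowel merger): hifutuvin → hifotovin
  rule 2: no change — hifotovin
  rule 3 (intervocalic voicing): hifotovin → hifodovin
  rule 4 (vowel merger): hifodovin → hefodoven
  ⇒ Misole hefodoven

hefodoven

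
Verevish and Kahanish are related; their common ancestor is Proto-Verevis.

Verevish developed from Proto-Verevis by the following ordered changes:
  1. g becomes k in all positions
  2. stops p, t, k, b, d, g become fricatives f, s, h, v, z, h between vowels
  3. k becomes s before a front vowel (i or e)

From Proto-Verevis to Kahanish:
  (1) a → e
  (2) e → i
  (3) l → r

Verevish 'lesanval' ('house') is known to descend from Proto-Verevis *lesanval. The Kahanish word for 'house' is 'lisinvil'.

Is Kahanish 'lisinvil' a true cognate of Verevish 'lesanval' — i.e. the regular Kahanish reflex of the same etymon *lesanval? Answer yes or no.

no

Derive the expected Kahanish reflex of *lesanval:
Kahanish: *lesanval > lesenvel > lisinvil > risinvir  (by vowel merger, vowel merger, unconditioned shift)
The regular Kahanish reflex would be 'risinvir', but the attested form is 'lisinvil'. The correspondence is irregular, so they are not cognates (the Kahanish form has a different source).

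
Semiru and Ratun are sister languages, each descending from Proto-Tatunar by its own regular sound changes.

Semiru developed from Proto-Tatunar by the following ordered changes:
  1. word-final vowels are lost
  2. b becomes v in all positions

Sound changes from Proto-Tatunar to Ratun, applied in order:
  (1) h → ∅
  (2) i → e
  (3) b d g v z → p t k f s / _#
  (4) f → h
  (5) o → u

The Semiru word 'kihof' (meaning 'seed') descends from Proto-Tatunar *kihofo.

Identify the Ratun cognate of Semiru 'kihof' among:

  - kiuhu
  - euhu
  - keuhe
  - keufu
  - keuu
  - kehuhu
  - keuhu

keuhu

Ratun: start from *kihofo.
  rule 1 (h-loss): kihofo → kiofo
  rule 2 (vowel merger): kiofo → keofo
  rule 3: no change — keofo
  rule 4 (unconditioned shift): keofo → keoho
  rule 5 (vowel merger): keoho → keuhu
  ⇒ Ratun keuhu
Among the options, 'keuhu' alone shows every Ratun change applied in order.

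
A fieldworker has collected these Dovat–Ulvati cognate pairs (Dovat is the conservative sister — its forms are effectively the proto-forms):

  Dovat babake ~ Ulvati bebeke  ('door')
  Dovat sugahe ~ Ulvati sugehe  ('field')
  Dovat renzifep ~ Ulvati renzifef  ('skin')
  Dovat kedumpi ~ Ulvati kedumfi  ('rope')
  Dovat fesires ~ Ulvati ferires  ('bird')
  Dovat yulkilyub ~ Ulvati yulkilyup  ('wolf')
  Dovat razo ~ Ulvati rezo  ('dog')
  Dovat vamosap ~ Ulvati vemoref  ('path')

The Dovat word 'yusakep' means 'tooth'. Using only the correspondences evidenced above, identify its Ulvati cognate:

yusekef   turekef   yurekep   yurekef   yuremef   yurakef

vamosap ~ vemoref — Dovat s corresponds to Ulvati r between vowels (before a back vowel).
babake ~ bebeke, sugahe ~ sugehe — Dovat a corresponds to Ulvati e after a consonant, before a consonant other than r, m, n, p, b, f, v.
renzifep ~ renzifef, vamosap ~ vemoref — Dovat p corresponds to Ulvati f word-finally.
Applying these to Dovat 'yusakep':
  yusakep → yurakep   (s→r between vowels (before a back vowel))
  yurakep → yurekep   (a→e after a consonant, before a consonant other than r, m, n, p, b, f, v)
  yurekep → yurekef   (p→f word-finally)
So the Ulvati cognate is 'yurekef'.

yurekef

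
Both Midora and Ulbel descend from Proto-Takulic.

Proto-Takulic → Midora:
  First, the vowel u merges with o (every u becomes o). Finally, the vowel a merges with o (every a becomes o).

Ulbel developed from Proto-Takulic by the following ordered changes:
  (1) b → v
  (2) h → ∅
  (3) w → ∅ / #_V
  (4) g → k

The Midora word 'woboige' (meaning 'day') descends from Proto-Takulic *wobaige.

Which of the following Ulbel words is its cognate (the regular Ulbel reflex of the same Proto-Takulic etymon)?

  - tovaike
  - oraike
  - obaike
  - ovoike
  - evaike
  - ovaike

ovaike

Ulbel: *wobaige > wovaige > ovaige > ovaike  (by unconditioned shift, glide loss, unconditioned shift)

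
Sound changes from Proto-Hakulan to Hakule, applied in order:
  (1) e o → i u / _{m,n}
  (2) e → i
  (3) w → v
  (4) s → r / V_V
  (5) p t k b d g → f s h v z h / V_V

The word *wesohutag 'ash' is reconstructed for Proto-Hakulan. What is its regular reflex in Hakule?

Hakule: *wesohutag
  wesohutag (rule 1 does not apply)
  wesohutag → wisohutag   [vowel merger]
  wisohutag → visohutag   [unconditioned shift]
  visohutag → virohutag   [rhotacism]
  virohutag → virohusag   [intervocalic lenition]
  giving Hakule virohusag.

virohusag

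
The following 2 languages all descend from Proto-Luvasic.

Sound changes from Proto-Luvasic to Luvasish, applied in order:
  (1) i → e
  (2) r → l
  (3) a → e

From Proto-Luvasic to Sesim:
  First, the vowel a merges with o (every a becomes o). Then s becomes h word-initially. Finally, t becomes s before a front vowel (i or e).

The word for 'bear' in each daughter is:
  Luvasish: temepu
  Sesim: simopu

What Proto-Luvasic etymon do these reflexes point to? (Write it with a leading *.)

Position 2: Luvasish has e, Sesim has i. Sesim preserves i here (none of its changes turn any other segment into i), so the proto-segment is *i.
Position 4: Luvasish has e, Sesim has o. Taking the neighbouring segments as reconstructed: Luvasish e could go back to *a or *e or *i; Sesim o could go back to *a or *o — the one source consistent with every daughter is *a.
Position 1: Luvasish has t, Sesim has s. Luvasish preserves t here (none of its changes turn any other segment into t), so the proto-segment is *t.
The remaining positions agree across the daughters. Check the candidate against every language:
Luvasish: *timapu > temapu > temepu  (by vowel merger, vowel merger)
Sesim: *timapu
  timapu → timopu   [vowel merger]
  timopu (rule 2 does not apply)
  timopu → simopu   [palatalisation]
  giving Sesim simopu.
No other proto-form is consistent with every reflex, so the reconstruction is *timapu.

*timapu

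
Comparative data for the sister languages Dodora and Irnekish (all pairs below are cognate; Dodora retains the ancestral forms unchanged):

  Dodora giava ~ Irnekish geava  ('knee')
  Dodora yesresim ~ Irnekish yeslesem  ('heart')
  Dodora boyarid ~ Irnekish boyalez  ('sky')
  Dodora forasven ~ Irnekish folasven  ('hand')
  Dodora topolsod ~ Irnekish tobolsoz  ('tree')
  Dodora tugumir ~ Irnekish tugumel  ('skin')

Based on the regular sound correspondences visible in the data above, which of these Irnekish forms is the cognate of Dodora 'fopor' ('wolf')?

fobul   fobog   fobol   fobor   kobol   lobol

fobol

topolsod ~ tobolsoz — Dodora p corresponds to Irnekish b between vowels (before a back vowel).
tugumir ~ tugumel — Dodora r corresponds to Irnekish l word-finally.
Applying these to Dodora 'fopor':
  fopor → fobor   (p→b between vowels (before a back vowel))
  fobor → fobol   (r→l word-finally)
So the Irnekish cognate is 'fobol'.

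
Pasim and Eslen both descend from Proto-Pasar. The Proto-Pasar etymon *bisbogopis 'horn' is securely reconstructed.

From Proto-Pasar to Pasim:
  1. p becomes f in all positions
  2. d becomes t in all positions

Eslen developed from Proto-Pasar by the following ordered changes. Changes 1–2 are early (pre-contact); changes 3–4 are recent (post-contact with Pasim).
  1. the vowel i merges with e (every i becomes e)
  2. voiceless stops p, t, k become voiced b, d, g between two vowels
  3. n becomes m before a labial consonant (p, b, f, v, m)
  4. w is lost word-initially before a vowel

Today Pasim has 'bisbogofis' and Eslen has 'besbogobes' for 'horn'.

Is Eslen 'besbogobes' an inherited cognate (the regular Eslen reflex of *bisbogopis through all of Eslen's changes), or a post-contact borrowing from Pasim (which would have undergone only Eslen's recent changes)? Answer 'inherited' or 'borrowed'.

inherited

If inherited, *bisbogopis would pass through all of Eslen's changes:
Eslen: start from *bisbogopis.
  rule 1 (vowel merger): bisbogopis → besbogopes
  rule 2 (intervocalic voicing): besbogopes → besbogobes
  rule 3: no change — besbogobes
  rule 4: no change — besbogobes
  ⇒ Eslen besbogobes
If borrowed from Pasim 'bisbogofis' after the early changes, it would undergo only the recent ones:
  rule 3 (nasal place assimilation): no change (bisbogofis)
  rule 4 (glide loss): no change (bisbogofis)
  ⇒ as a loan: bisbogofis
Eslen 'besbogobes' matches the inherited outcome exactly, so it is an inherited cognate, not a loan.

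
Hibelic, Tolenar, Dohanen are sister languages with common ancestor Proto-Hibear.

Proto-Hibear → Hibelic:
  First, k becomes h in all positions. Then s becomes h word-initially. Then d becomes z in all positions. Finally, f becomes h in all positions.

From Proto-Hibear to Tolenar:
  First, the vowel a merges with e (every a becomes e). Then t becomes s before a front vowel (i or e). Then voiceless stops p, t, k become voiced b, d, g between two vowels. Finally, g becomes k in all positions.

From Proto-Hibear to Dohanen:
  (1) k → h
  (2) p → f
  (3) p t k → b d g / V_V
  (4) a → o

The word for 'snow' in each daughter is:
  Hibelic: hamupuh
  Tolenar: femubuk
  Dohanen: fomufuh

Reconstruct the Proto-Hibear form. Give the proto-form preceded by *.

*famupuk

Position 5: Hibelic has p, Tolenar has b, Dohanen has f. Hibelic preserves p here (none of its changes turn any other segment into p), so the proto-segment is *p.
Position 1: Hibelic has h, Tolenar has f, Dohanen has f. Tolenar preserves f here (none of its changes turn any other segment into f), so the proto-segment is *f.
This points to *famupuk. Verify forward in each daughter:
Hibelic: *famupuk > famupuh > hamupuh  (by unconditioned shift, unconditioned shift)
Tolenar: *famupuk
  famupuk → femupuk   [vowel merger]
  femupuk (rule 2 does not apply)
  femupuk → femubuk   [intervocalic voicing]
  femubuk (rule 4 does not apply)
  giving Tolenar femubuk.
Dohanen: start from *famupuk.
  rule 1 (unconditioned shift): famupuk → famupuh
  rule 2 (unconditioned shift): famupuh → famufuh
  rule 3: no change — famufuh
  rule 4 (vowel merger): famufuh → fomufuh
  ⇒ Dohanen fomufuh
Only *famupuk yields all of Hibelic hamupuh, Tolenar femubuk, Dohanen fomufuh.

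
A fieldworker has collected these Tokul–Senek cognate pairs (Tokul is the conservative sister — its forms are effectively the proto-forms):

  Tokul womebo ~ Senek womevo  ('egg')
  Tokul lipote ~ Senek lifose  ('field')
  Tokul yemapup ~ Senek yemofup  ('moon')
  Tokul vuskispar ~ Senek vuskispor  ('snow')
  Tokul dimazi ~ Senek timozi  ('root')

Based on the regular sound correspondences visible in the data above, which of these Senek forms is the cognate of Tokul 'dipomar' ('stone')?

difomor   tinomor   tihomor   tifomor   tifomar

tifomor

dimazi ~ timozi — Tokul d corresponds to Senek t word-initially before a front vowel.
lipote ~ lifose — Tokul p corresponds to Senek f between vowels (before a back vowel).
vuskispar ~ vuskispor — Tokul a corresponds to Senek o after a consonant, before r.
Applying these to Tokul 'dipomar':
  dipomar → tipomar   (d→t word-initially before a front vowel)
  tipomar → tifomar   (p→f between vowels (before a back vowel))
  tifomar → tifomor   (a→o after a consonant, before r)
So the Senek cognate is 'tifomor'.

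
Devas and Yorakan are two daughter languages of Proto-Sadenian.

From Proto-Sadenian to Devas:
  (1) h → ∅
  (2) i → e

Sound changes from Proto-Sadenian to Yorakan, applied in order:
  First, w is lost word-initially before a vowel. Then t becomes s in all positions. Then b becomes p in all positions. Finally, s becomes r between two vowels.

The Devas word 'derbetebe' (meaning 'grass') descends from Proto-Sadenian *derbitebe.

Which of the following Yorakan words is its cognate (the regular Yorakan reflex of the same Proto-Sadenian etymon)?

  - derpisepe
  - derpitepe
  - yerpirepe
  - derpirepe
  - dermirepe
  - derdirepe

derpirepe

Yorakan: *derbitebe
  derbitebe (rule 1 does not apply)
  derbitebe → derbisebe   [unconditioned shift]
  derbisebe → derpisepe   [unconditioned shift]
  derpisepe → derpirepe   [rhotacism]
  giving Yorakan derpirepe.
The other candidates each miss or misapply at least one Yorakan change.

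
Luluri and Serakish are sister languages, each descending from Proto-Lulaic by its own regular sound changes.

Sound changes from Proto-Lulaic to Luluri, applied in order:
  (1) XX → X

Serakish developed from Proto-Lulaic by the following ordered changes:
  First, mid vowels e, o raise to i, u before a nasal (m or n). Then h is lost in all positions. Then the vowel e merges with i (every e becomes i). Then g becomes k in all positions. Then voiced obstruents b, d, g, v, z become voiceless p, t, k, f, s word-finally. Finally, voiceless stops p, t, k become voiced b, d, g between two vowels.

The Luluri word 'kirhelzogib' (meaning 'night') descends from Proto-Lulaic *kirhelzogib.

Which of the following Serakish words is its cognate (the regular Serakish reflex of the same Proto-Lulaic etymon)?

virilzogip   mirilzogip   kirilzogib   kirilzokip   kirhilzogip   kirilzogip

kirilzogip

Serakish: *kirhelzogib
  kirhelzogib (rule 1 does not apply)
  kirhelzogib → kirelzogib   [h-loss]
  kirelzogib → kirilzogib   [vowel merger]
  kirilzogib → kirilzokib   [unconditioned shift]
  kirilzokib → kirilzokip   [final devoicing]
  kirilzokip → kirilzogip   [intervocalic voicing]
  giving Serakish kirilzogip.
The other candidates each miss or misapply at least one Serakish change.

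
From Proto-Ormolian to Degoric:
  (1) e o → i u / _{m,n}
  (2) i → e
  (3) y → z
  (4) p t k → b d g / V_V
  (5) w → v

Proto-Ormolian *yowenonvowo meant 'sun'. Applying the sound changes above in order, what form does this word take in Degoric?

Degoric: *yowenonvowo > yowinunvowo > yowenunvowo > zowenunvowo > zovenunvovo  (by pre-nasal raising, vowel merger, unconditioned shift, unconditioned shift)

zovenunvovo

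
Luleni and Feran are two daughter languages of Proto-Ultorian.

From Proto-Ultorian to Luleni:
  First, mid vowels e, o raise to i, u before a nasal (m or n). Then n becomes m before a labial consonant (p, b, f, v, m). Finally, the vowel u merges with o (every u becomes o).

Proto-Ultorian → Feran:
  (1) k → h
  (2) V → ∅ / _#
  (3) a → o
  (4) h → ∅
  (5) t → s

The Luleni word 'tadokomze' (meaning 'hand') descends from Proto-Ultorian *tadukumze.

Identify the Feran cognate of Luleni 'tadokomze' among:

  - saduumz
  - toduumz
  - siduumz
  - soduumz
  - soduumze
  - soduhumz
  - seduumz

Feran: *tadukumze
  tadukumze → taduhumze   [unconditioned shift]
  taduhumze → taduhumz   [apocope]
  taduhumz → toduhumz   [vowel merger]
  toduhumz → toduumz   [h-loss]
  toduumz → soduumz   [unconditioned shift]
  giving Feran soduumz.
Among the options, 'soduumz' alone shows every Feran change applied in order.

soduumz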